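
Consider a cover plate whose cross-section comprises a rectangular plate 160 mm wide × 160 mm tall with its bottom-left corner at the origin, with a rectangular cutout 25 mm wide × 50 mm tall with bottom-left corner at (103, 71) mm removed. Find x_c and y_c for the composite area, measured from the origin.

x_c = 78.18 mm, y_c = 79.18 mm

Part | A | x̄ᵢ | ȳᵢ | A·x̄ᵢ | A·ȳᵢ
plate | 25600.00 | 80.00 | 80.00 | 2048000.00 | 2048000.00
hole | -1250.00 | 115.50 | 96.00 | -144375.00 | -120000.00
Σ | 24350.00 |  |  | 1903625.00 | 1928000.00
x_c = 1903625.00 / 24350.00 = 78.18 mm
y_c = 1928000.00 / 24350.00 = 79.18 mm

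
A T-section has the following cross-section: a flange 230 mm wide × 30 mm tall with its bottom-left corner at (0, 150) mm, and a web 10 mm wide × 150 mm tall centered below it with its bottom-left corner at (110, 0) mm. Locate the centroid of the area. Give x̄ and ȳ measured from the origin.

web: A = 10 × 150 = 1500.00, centroid at (115.00, 75.00).
flange: A = 230 × 30 = 6900.00, centroid at (115.00, 165.00).
ΣA = 8400.00 mm², ΣAx̄ = 966000.00 mm³, ΣAȳ = 1251000.00 mm³.
x̄ = 966000.00/8400.00 = 115.00 mm; ȳ = 1251000.00/8400.00 = 148.93 mm.

x̄ = 115.00 mm, ȳ = 148.93 mm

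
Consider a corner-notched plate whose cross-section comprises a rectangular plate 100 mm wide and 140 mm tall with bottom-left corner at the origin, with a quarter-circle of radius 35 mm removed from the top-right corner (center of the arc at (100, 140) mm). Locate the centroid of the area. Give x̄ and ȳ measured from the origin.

x̄ = 47.41 mm, ȳ = 65.93 mm

plate: A = 100 × 140 = 14000.00, centroid at (50.00, 70.00).
removed quarter-circle: A = −¼π·35² = -962.11, centroid at (85.15, 125.15).
ΣA = 13037.89 mm²
ΣAx̄ = (14000.00)(50.00) + (-962.11)(85.15) = 618080.39 mm³
ΣAȳ = (14000.00)(70.00) + (-962.11)(125.15) = 859595.88 mm³
x̄ = 618080.39 / 13037.89 = 47.41 mm
ȳ = 859595.88 / 13037.89 = 65.93 mm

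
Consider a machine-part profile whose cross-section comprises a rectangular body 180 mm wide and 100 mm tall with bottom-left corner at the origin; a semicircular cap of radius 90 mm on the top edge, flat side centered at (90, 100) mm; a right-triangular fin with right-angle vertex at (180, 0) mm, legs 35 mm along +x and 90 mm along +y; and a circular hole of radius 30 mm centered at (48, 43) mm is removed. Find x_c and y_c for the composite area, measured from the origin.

Part | A | x̄ᵢ | ȳᵢ | A·x̄ᵢ | A·ȳᵢ
rectangular body | 18000.00 | 90.00 | 50.00 | 1620000.00 | 900000.00
semicircular top | 12723.45 | 90.00 | 138.20 | 1145110.52 | 1758345.02
triangular fin | 1575.00 | 191.67 | 30.00 | 301875.00 | 47250.00
hole | -2827.43 | 48.00 | 43.00 | -135716.80 | -121579.64
Σ | 29471.02 |  |  | 2931268.72 | 2584015.39
x_c = 2931268.72 / 29471.02 = 99.46 mm
y_c = 2584015.39 / 29471.02 = 87.68 mm

x_c = 99.46 mm, y_c = 87.68 mm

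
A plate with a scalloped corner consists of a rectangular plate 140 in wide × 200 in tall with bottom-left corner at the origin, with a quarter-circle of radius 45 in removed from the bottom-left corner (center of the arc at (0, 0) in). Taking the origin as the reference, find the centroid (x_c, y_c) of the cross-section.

x_c = 73.07 in, y_c = 104.87 in

Part | A | x̄ᵢ | ȳᵢ | A·x̄ᵢ | A·ȳᵢ
plate | 28000.00 | 70.00 | 100.00 | 1960000.00 | 2800000.00
removed quarter-circle | -1590.43 | 19.10 | 19.10 | -30375.00 | -30375.00
Σ | 26409.57 |  |  | 1929625.00 | 2769625.00
x_c = 1929625.00 / 26409.57 = 73.07 in
y_c = 2769625.00 / 26409.57 = 104.87 in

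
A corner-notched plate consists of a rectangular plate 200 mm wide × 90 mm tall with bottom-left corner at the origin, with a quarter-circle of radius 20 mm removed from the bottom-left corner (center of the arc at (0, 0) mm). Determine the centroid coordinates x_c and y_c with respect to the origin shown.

x_c = 101.63 mm, y_c = 45.65 mm

plate: A = 200 × 90 = 18000.00, centroid at (100.00, 45.00).
removed quarter-circle: A = −¼π·20² = -314.16, centroid at (8.49, 8.49).
ΣA = 17685.84 mm², ΣAx_c = 1797333.33 mm³, ΣAy_c = 807333.33 mm³.
x_c = 1797333.33/17685.84 = 101.63 mm; y_c = 807333.33/17685.84 = 45.65 mm.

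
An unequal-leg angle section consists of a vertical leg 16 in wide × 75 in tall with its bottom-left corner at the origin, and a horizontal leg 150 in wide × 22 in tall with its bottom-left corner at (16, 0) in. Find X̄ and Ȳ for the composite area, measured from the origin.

vertical leg: A = 16 × 75 = 1200.00, centroid at (8.00, 37.50).
horizontal leg: A = 150 × 22 = 3300.00, centroid at (91.00, 11.00).
ΣA = 4500.00 in²
ΣAX̄ = (1200.00)(8.00) + (3300.00)(91.00) = 309900.00 in³
ΣAȲ = (1200.00)(37.50) + (3300.00)(11.00) = 81300.00 in³
X̄ = 309900.00 / 4500.00 = 68.87 in
Ȳ = 81300.00 / 4500.00 = 18.07 in

X̄ = 68.87 in, Ȳ = 18.07 in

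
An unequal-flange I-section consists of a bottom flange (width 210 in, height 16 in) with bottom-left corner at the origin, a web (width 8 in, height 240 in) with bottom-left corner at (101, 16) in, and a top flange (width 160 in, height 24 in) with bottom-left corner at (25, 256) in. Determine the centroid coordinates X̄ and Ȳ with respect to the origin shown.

X̄ = 105.00 in, Ȳ = 144.42 in

Part | A | x̄ᵢ | ȳᵢ | A·x̄ᵢ | A·ȳᵢ
bottom flange | 3360.00 | 105.00 | 8.00 | 352800.00 | 26880.00
web | 1920.00 | 105.00 | 136.00 | 201600.00 | 261120.00
top flange | 3840.00 | 105.00 | 268.00 | 403200.00 | 1029120.00
Σ | 9120.00 |  |  | 957600.00 | 1317120.00
X̄ = 957600.00 / 9120.00 = 105.00 in
Ȳ = 1317120.00 / 9120.00 = 144.42 in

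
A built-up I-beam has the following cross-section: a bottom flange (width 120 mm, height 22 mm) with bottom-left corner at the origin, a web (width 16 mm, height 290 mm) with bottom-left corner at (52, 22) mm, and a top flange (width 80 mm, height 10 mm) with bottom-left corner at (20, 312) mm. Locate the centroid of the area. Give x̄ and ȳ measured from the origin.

x̄ = 60.00 mm, ȳ = 130.88 mm

bottom flange: A = 120 × 22 = 2640.00, centroid at (60.00, 11.00).
web: A = 16 × 290 = 4640.00, centroid at (60.00, 167.00).
top flange: A = 80 × 10 = 800.00, centroid at (60.00, 317.00).
ΣA = 8080.00 mm², ΣAx̄ = 484800.00 mm³, ΣAȳ = 1057520.00 mm³.
x̄ = 484800.00/8080.00 = 60.00 mm; ȳ = 1057520.00/8080.00 = 130.88 mm.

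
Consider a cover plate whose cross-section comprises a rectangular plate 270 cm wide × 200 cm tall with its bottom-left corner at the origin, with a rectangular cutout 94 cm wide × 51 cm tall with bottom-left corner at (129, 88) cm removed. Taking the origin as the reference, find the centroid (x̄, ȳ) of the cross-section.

plate: A = 270 × 200 = 54000.00, centroid at (135.00, 100.00).
hole: A = −(94 × 51) = -4794.00, centroid at (176.00, 113.50).
ΣA = 49206.00 cm²
ΣAx̄ = (54000.00)(135.00) + (-4794.00)(176.00) = 6446256.00 cm³
ΣAȳ = (54000.00)(100.00) + (-4794.00)(113.50) = 4855881.00 cm³
x̄ = 6446256.00 / 49206.00 = 131.01 cm
ȳ = 4855881.00 / 49206.00 = 98.68 cm

x̄ = 131.01 cm, ȳ = 98.68 cm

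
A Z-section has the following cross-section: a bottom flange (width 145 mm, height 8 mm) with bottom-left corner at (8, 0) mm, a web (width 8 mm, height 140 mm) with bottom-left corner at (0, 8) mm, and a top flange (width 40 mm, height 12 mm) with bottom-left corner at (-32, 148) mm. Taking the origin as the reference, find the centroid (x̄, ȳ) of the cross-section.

Part | A | x̄ᵢ | ȳᵢ | A·x̄ᵢ | A·ȳᵢ
bottom flange | 1160.00 | 80.50 | 4.00 | 93380.00 | 4640.00
web | 1120.00 | 4.00 | 78.00 | 4480.00 | 87360.00
top flange | 480.00 | -12.00 | 154.00 | -5760.00 | 73920.00
Σ | 2760.00 |  |  | 92100.00 | 165920.00
x̄ = 92100.00 / 2760.00 = 33.37 mm
ȳ = 165920.00 / 2760.00 = 60.12 mm

x̄ = 33.37 mm, ȳ = 60.12 mm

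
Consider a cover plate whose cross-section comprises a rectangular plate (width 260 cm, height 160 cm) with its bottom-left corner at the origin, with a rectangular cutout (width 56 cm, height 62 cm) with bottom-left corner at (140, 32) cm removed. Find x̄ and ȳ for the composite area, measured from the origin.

Part | A | x̄ᵢ | ȳᵢ | A·x̄ᵢ | A·ȳᵢ
plate | 41600.00 | 130.00 | 80.00 | 5408000.00 | 3328000.00
hole | -3472.00 | 168.00 | 63.00 | -583296.00 | -218736.00
Σ | 38128.00 |  |  | 4824704.00 | 3109264.00
x̄ = 4824704.00 / 38128.00 = 126.54 cm
ȳ = 3109264.00 / 38128.00 = 81.55 cm

x̄ = 126.54 cm, ȳ = 81.55 cm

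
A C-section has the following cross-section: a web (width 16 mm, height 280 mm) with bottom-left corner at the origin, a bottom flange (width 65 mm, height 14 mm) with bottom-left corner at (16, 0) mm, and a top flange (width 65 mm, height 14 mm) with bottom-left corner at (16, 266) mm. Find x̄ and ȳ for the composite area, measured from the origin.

web: A = 16 × 280 = 4480.00, centroid at (8.00, 140.00).
bottom flange: A = 65 × 14 = 910.00, centroid at (48.50, 7.00).
top flange: A = 65 × 14 = 910.00, centroid at (48.50, 273.00).
ΣA = 6300.00 mm²
ΣAx̄ = (4480.00)(8.00) + (910.00)(48.50) + (910.00)(48.50) = 124110.00 mm³
ΣAȳ = (4480.00)(140.00) + (910.00)(7.00) + (910.00)(273.00) = 882000.00 mm³
x̄ = 124110.00 / 6300.00 = 19.70 mm
ȳ = 882000.00 / 6300.00 = 140.00 mm

x̄ = 19.70 mm, ȳ = 140.00 mm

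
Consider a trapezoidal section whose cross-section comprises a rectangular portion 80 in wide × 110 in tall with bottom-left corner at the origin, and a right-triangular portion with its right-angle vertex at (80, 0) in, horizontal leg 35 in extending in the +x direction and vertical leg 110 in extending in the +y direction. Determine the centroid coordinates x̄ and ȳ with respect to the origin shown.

rectangular portion: A = 80 × 110 = 8800.00, centroid at (40.00, 55.00).
triangular portion: A = ½·35·110 = 1925.00, centroid at (91.67, 36.67).
ΣA = 10725.00 in²
ΣAx̄ = (8800.00)(40.00) + (1925.00)(91.67) = 528458.33 in³
ΣAȳ = (8800.00)(55.00) + (1925.00)(36.67) = 554583.33 in³
x̄ = 528458.33 / 10725.00 = 49.27 in
ȳ = 554583.33 / 10725.00 = 51.71 in

x̄ = 49.27 in, ȳ = 51.71 in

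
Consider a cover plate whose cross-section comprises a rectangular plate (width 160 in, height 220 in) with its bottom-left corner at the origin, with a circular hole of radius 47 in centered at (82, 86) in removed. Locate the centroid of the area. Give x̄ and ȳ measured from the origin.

x̄ = 79.51 in, ȳ = 115.89 in

plate: A = 160 × 220 = 35200.00, centroid at (80.00, 110.00).
hole: A = −π·47² = -6939.78, centroid at (82.00, 86.00).
ΣA = 28260.22 in²
ΣAx̄ = (35200.00)(80.00) + (-6939.78)(82.00) = 2246938.19 in³
ΣAȳ = (35200.00)(110.00) + (-6939.78)(86.00) = 3275179.08 in³
x̄ = 2246938.19 / 28260.22 = 79.51 in
ȳ = 3275179.08 / 28260.22 = 115.89 in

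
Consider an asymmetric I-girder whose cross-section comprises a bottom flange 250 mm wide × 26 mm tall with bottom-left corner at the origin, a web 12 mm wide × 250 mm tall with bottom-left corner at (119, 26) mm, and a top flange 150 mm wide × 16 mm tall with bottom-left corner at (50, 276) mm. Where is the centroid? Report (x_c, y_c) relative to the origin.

x_c = 125.00 mm, y_c = 102.45 mm

bottom flange: A = 250 × 26 = 6500.00, centroid at (125.00, 13.00).
web: A = 12 × 250 = 3000.00, centroid at (125.00, 151.00).
top flange: A = 150 × 16 = 2400.00, centroid at (125.00, 284.00).
ΣA = 11900.00 mm²
ΣAx_c = (6500.00)(125.00) + (3000.00)(125.00) + (2400.00)(125.00) = 1487500.00 mm³
ΣAy_c = (6500.00)(13.00) + (3000.00)(151.00) + (2400.00)(284.00) = 1219100.00 mm³
x_c = 1487500.00 / 11900.00 = 125.00 mm
y_c = 1219100.00 / 11900.00 = 102.45 mm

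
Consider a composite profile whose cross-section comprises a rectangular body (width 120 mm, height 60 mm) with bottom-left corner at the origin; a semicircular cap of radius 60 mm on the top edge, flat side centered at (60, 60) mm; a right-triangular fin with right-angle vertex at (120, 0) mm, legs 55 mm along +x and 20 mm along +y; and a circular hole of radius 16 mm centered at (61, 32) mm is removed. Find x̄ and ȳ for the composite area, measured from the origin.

x̄ = 63.36 mm, ȳ = 53.75 mm

Part | A | x̄ᵢ | ȳᵢ | A·x̄ᵢ | A·ȳᵢ
rectangular body | 7200.00 | 60.00 | 30.00 | 432000.00 | 216000.00
semicircular top | 5654.87 | 60.00 | 85.46 | 339292.01 | 483292.01
triangular fin | 550.00 | 138.33 | 6.67 | 76083.33 | 3666.67
hole | -804.25 | 61.00 | 32.00 | -49059.11 | -25735.93
Σ | 12600.62 |  |  | 798316.23 | 677222.75
x̄ = 798316.23 / 12600.62 = 63.36 mm
ȳ = 677222.75 / 12600.62 = 53.75 mm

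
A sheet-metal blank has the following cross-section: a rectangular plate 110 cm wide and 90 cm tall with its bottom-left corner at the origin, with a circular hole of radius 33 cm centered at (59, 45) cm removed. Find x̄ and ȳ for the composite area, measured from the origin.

Part | A | x̄ᵢ | ȳᵢ | A·x̄ᵢ | A·ȳᵢ
plate | 9900.00 | 55.00 | 45.00 | 544500.00 | 445500.00
hole | -3421.19 | 59.00 | 45.00 | -201850.47 | -153953.75
Σ | 6478.81 |  |  | 342649.53 | 291546.25
x̄ = 342649.53 / 6478.81 = 52.89 cm
ȳ = 291546.25 / 6478.81 = 45.00 cm

x̄ = 52.89 cm, ȳ = 45.00 cm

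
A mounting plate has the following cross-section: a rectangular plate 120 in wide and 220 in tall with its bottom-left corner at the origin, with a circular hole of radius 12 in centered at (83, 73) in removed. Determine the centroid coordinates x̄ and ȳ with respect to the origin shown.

x̄ = 59.60 in, ȳ = 110.65 in

Part | A | x̄ᵢ | ȳᵢ | A·x̄ᵢ | A·ȳᵢ
plate | 26400.00 | 60.00 | 110.00 | 1584000.00 | 2904000.00
hole | -452.39 | 83.00 | 73.00 | -37548.32 | -33024.42
Σ | 25947.61 |  |  | 1546451.68 | 2870975.58
x̄ = 1546451.68 / 25947.61 = 59.60 in
ȳ = 2870975.58 / 25947.61 = 110.65 in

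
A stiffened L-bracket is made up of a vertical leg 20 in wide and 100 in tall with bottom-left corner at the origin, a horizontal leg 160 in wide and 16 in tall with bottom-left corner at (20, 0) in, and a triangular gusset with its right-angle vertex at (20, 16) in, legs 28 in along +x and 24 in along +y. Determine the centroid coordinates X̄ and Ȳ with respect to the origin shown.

vertical leg: A = 20 × 100 = 2000.00, centroid at (10.00, 50.00).
horizontal leg: A = 160 × 16 = 2560.00, centroid at (100.00, 8.00).
gusset: A = ½·28·24 = 336.00, centroid at (29.33, 24.00).
ΣA = 4896.00 in²
ΣAX̄ = (2000.00)(10.00) + (2560.00)(100.00) + (336.00)(29.33) = 285856.00 in³
ΣAȲ = (2000.00)(50.00) + (2560.00)(8.00) + (336.00)(24.00) = 128544.00 in³
X̄ = 285856.00 / 4896.00 = 58.39 in
Ȳ = 128544.00 / 4896.00 = 26.25 in

X̄ = 58.39 in, Ȳ = 26.25 in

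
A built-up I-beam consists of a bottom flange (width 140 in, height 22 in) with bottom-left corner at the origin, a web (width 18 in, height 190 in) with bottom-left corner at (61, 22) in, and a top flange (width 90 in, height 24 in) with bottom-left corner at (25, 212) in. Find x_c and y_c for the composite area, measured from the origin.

Part | A | x̄ᵢ | ȳᵢ | A·x̄ᵢ | A·ȳᵢ
bottom flange | 3080.00 | 70.00 | 11.00 | 215600.00 | 33880.00
web | 3420.00 | 70.00 | 117.00 | 239400.00 | 400140.00
top flange | 2160.00 | 70.00 | 224.00 | 151200.00 | 483840.00
Σ | 8660.00 |  |  | 606200.00 | 917860.00
x_c = 606200.00 / 8660.00 = 70.00 in
y_c = 917860.00 / 8660.00 = 105.99 in

x_c = 70.00 in, y_c = 105.99 in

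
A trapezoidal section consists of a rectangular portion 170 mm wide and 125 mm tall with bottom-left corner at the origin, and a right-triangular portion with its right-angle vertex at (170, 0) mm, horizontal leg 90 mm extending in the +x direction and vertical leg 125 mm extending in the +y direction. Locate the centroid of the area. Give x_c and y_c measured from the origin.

Part | A | x̄ᵢ | ȳᵢ | A·x̄ᵢ | A·ȳᵢ
rectangular portion | 21250.00 | 85.00 | 62.50 | 1806250.00 | 1328125.00
triangular portion | 5625.00 | 200.00 | 41.67 | 1125000.00 | 234375.00
Σ | 26875.00 |  |  | 2931250.00 | 1562500.00
x_c = 2931250.00 / 26875.00 = 109.07 mm
y_c = 1562500.00 / 26875.00 = 58.14 mm

x_c = 109.07 mm, y_c = 58.14 mm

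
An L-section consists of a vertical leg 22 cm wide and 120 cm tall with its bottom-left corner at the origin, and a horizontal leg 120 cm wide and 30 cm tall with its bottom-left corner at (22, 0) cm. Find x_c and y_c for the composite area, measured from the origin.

vertical leg: A = 22 × 120 = 2640.00, centroid at (11.00, 60.00).
horizontal leg: A = 120 × 30 = 3600.00, centroid at (82.00, 15.00).
ΣA = 6240.00 cm², ΣAx_c = 324240.00 cm³, ΣAy_c = 212400.00 cm³.
x_c = 324240.00/6240.00 = 51.96 cm; y_c = 212400.00/6240.00 = 34.04 cm.

x_c = 51.96 cm, y_c = 34.04 cm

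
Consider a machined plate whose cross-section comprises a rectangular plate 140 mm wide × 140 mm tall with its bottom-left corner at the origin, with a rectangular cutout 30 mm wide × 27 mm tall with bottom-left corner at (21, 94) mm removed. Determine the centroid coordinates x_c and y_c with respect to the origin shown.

x_c = 71.47 mm, y_c = 68.38 mm

plate: A = 140 × 140 = 19600.00, centroid at (70.00, 70.00).
hole: A = −(30 × 27) = -810.00, centroid at (36.00, 107.50).
ΣA = 18790.00 mm², ΣAx_c = 1342840.00 mm³, ΣAy_c = 1284925.00 mm³.
x_c = 1342840.00/18790.00 = 71.47 mm; y_c = 1284925.00/18790.00 = 68.38 mm.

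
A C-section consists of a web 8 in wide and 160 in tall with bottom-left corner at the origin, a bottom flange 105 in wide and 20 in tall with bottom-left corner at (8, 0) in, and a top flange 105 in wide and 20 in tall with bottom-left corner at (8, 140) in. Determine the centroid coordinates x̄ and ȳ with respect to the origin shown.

web: A = 8 × 160 = 1280.00, centroid at (4.00, 80.00).
bottom flange: A = 105 × 20 = 2100.00, centroid at (60.50, 10.00).
top flange: A = 105 × 20 = 2100.00, centroid at (60.50, 150.00).
ΣA = 5480.00 in², ΣAx̄ = 259220.00 in³, ΣAȳ = 438400.00 in³.
x̄ = 259220.00/5480.00 = 47.30 in; ȳ = 438400.00/5480.00 = 80.00 in.

x̄ = 47.30 in, ȳ = 80.00 in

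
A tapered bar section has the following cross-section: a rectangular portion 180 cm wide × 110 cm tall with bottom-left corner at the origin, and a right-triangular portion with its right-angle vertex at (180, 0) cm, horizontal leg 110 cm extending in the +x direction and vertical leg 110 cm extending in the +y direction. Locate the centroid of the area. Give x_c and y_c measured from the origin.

x_c = 119.65 cm, y_c = 50.71 cm

Part | A | x̄ᵢ | ȳᵢ | A·x̄ᵢ | A·ȳᵢ
rectangular portion | 19800.00 | 90.00 | 55.00 | 1782000.00 | 1089000.00
triangular portion | 6050.00 | 216.67 | 36.67 | 1310833.33 | 221833.33
Σ | 25850.00 |  |  | 3092833.33 | 1310833.33
x_c = 3092833.33 / 25850.00 = 119.65 cm
y_c = 1310833.33 / 25850.00 = 50.71 cm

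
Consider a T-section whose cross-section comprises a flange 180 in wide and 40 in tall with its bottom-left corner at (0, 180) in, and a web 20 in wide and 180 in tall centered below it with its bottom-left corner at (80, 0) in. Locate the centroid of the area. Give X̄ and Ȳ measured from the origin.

Part | A | x̄ᵢ | ȳᵢ | A·x̄ᵢ | A·ȳᵢ
web | 3600.00 | 90.00 | 90.00 | 324000.00 | 324000.00
flange | 7200.00 | 90.00 | 200.00 | 648000.00 | 1440000.00
Σ | 10800.00 |  |  | 972000.00 | 1764000.00
X̄ = 972000.00 / 10800.00 = 90.00 in
Ȳ = 1764000.00 / 10800.00 = 163.33 in

X̄ = 90.00 in, Ȳ = 163.33 in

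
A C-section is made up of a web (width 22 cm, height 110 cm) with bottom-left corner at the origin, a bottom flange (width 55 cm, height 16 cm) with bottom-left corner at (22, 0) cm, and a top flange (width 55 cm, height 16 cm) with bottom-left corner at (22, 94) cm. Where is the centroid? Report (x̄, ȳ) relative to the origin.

x̄ = 27.21 cm, ȳ = 55.00 cm

web: A = 22 × 110 = 2420.00, centroid at (11.00, 55.00).
bottom flange: A = 55 × 16 = 880.00, centroid at (49.50, 8.00).
top flange: A = 55 × 16 = 880.00, centroid at (49.50, 102.00).
ΣA = 4180.00 cm², ΣAx̄ = 113740.00 cm³, ΣAȳ = 229900.00 cm³.
x̄ = 113740.00/4180.00 = 27.21 cm; ȳ = 229900.00/4180.00 = 55.00 cm.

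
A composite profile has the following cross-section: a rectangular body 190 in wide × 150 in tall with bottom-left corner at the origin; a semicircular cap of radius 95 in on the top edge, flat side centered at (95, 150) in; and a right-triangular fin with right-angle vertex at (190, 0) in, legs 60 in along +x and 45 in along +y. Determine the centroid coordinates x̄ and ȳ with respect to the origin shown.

rectangular body: A = 190 × 150 = 28500.00, centroid at (95.00, 75.00).
semicircular top: A = ½π·95² = 14176.44, centroid at (95.00, 190.32).
triangular fin: A = ½·60·45 = 1350.00, centroid at (210.00, 15.00).
ΣA = 44026.44 in², ΣAx̄ = 4337761.50 in³, ΣAȳ = 4855798.86 in³.
x̄ = 4337761.50/44026.44 = 98.53 in; ȳ = 4855798.86/44026.44 = 110.29 in.

x̄ = 98.53 in, ȳ = 110.29 in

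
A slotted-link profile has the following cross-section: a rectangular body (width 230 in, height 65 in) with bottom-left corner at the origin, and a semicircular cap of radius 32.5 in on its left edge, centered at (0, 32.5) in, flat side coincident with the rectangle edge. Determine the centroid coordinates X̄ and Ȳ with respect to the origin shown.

X̄ = 102.13 in, Ȳ = 32.50 in

rectangular body: A = 230 × 65 = 14950.00, centroid at (115.00, 32.50).
semicircular end: A = ½π·32.5² = 1659.15, centroid at (-13.79, 32.50).
ΣA = 16609.15 in², ΣAX̄ = 1696364.58 in³, ΣAȲ = 539797.49 in³.
X̄ = 1696364.58/16609.15 = 102.13 in; Ȳ = 539797.49/16609.15 = 32.50 in.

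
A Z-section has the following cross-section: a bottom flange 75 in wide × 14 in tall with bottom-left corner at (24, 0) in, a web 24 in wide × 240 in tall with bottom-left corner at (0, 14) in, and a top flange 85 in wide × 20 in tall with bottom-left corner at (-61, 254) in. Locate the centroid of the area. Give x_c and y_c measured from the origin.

x_c = 12.01 in, y_c = 144.30 in

bottom flange: A = 75 × 14 = 1050.00, centroid at (61.50, 7.00).
web: A = 24 × 240 = 5760.00, centroid at (12.00, 134.00).
top flange: A = 85 × 20 = 1700.00, centroid at (-18.50, 264.00).
ΣA = 8510.00 in², ΣAx_c = 102245.00 in³, ΣAy_c = 1227990.00 in³.
x_c = 102245.00/8510.00 = 12.01 in; y_c = 1227990.00/8510.00 = 144.30 in.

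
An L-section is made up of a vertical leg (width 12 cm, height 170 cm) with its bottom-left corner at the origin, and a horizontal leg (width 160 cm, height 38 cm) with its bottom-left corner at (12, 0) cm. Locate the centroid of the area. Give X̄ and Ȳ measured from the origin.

X̄ = 70.39 cm, Ȳ = 35.58 cm

vertical leg: A = 12 × 170 = 2040.00, centroid at (6.00, 85.00).
horizontal leg: A = 160 × 38 = 6080.00, centroid at (92.00, 19.00).
ΣA = 8120.00 cm², ΣAX̄ = 571600.00 cm³, ΣAȲ = 288920.00 cm³.
X̄ = 571600.00/8120.00 = 70.39 cm; Ȳ = 288920.00/8120.00 = 35.58 cm.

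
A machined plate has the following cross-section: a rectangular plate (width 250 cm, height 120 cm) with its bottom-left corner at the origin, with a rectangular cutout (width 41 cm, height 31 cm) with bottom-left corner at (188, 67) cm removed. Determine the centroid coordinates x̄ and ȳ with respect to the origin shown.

x̄ = 121.31 cm, ȳ = 59.00 cm

plate: A = 250 × 120 = 30000.00, centroid at (125.00, 60.00).
hole: A = −(41 × 31) = -1271.00, centroid at (208.50, 82.50).
ΣA = 28729.00 cm²
ΣAx̄ = (30000.00)(125.00) + (-1271.00)(208.50) = 3484996.50 cm³
ΣAȳ = (30000.00)(60.00) + (-1271.00)(82.50) = 1695142.50 cm³
x̄ = 3484996.50 / 28729.00 = 121.31 cm
ȳ = 1695142.50 / 28729.00 = 59.00 cm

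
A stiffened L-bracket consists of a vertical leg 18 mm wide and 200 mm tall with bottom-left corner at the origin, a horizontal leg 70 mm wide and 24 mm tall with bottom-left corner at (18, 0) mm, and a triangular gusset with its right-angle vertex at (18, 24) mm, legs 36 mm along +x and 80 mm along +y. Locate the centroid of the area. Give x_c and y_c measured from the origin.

x_c = 24.50 mm, y_c = 67.43 mm

vertical leg: A = 18 × 200 = 3600.00, centroid at (9.00, 100.00).
horizontal leg: A = 70 × 24 = 1680.00, centroid at (53.00, 12.00).
gusset: A = ½·36·80 = 1440.00, centroid at (30.00, 50.67).
ΣA = 6720.00 mm², ΣAx_c = 164640.00 mm³, ΣAy_c = 453120.00 mm³.
x_c = 164640.00/6720.00 = 24.50 mm; y_c = 453120.00/6720.00 = 67.43 mm.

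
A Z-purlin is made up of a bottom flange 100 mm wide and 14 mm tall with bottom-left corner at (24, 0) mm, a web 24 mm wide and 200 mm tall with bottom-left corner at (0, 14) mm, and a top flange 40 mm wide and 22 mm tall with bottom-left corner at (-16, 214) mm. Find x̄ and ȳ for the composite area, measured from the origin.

bottom flange: A = 100 × 14 = 1400.00, centroid at (74.00, 7.00).
web: A = 24 × 200 = 4800.00, centroid at (12.00, 114.00).
top flange: A = 40 × 22 = 880.00, centroid at (4.00, 225.00).
ΣA = 7080.00 mm²
ΣAx̄ = (1400.00)(74.00) + (4800.00)(12.00) + (880.00)(4.00) = 164720.00 mm³
ΣAȳ = (1400.00)(7.00) + (4800.00)(114.00) + (880.00)(225.00) = 755000.00 mm³
x̄ = 164720.00 / 7080.00 = 23.27 mm
ȳ = 755000.00 / 7080.00 = 106.64 mm

x̄ = 23.27 mm, ȳ = 106.64 mm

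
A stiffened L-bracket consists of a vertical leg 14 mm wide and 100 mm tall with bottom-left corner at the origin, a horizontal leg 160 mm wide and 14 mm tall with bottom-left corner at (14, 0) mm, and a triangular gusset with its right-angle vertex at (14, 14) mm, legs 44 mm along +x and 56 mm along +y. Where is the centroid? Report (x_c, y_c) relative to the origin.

x_c = 52.48 mm, y_c = 25.85 mm

vertical leg: A = 14 × 100 = 1400.00, centroid at (7.00, 50.00).
horizontal leg: A = 160 × 14 = 2240.00, centroid at (94.00, 7.00).
gusset: A = ½·44·56 = 1232.00, centroid at (28.67, 32.67).
ΣA = 4872.00 mm²
ΣAx_c = (1400.00)(7.00) + (2240.00)(94.00) + (1232.00)(28.67) = 255677.33 mm³
ΣAy_c = (1400.00)(50.00) + (2240.00)(7.00) + (1232.00)(32.67) = 125925.33 mm³
x_c = 255677.33 / 4872.00 = 52.48 mm
y_c = 125925.33 / 4872.00 = 25.85 mm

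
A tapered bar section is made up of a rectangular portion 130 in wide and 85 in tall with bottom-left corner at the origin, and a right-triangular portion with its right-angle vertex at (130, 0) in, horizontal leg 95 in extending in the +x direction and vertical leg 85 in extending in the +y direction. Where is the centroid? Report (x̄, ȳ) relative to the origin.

rectangular portion: A = 130 × 85 = 11050.00, centroid at (65.00, 42.50).
triangular portion: A = ½·95·85 = 4037.50, centroid at (161.67, 28.33).
ΣA = 15087.50 in², ΣAx̄ = 1370979.17 in³, ΣAȳ = 584020.83 in³.
x̄ = 1370979.17/15087.50 = 90.87 in; ȳ = 584020.83/15087.50 = 38.71 in.

x̄ = 90.87 in, ȳ = 38.71 in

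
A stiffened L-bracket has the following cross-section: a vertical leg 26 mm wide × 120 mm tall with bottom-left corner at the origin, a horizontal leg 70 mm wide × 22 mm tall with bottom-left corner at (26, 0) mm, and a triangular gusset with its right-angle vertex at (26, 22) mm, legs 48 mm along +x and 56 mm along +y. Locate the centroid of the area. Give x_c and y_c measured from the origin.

vertical leg: A = 26 × 120 = 3120.00, centroid at (13.00, 60.00).
horizontal leg: A = 70 × 22 = 1540.00, centroid at (61.00, 11.00).
gusset: A = ½·48·56 = 1344.00, centroid at (42.00, 40.67).
ΣA = 6004.00 mm², ΣAx_c = 190948.00 mm³, ΣAy_c = 258796.00 mm³.
x_c = 190948.00/6004.00 = 31.80 mm; y_c = 258796.00/6004.00 = 43.10 mm.

x_c = 31.80 mm, y_c = 43.10 mm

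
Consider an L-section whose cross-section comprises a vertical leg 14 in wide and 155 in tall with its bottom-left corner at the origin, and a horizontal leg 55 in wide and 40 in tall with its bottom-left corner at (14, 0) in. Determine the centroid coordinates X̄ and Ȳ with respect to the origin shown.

X̄ = 24.37 in, Ȳ = 48.55 in

Part | A | x̄ᵢ | ȳᵢ | A·x̄ᵢ | A·ȳᵢ
vertical leg | 2170.00 | 7.00 | 77.50 | 15190.00 | 168175.00
horizontal leg | 2200.00 | 41.50 | 20.00 | 91300.00 | 44000.00
Σ | 4370.00 |  |  | 106490.00 | 212175.00
X̄ = 106490.00 / 4370.00 = 24.37 in
Ȳ = 212175.00 / 4370.00 = 48.55 in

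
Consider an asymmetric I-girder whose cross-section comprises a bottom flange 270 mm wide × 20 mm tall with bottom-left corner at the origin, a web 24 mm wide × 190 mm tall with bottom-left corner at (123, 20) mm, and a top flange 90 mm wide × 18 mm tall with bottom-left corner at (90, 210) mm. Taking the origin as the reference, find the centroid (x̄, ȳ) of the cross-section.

x̄ = 135.00 mm, ȳ = 80.59 mm

Part | A | x̄ᵢ | ȳᵢ | A·x̄ᵢ | A·ȳᵢ
bottom flange | 5400.00 | 135.00 | 10.00 | 729000.00 | 54000.00
web | 4560.00 | 135.00 | 115.00 | 615600.00 | 524400.00
top flange | 1620.00 | 135.00 | 219.00 | 218700.00 | 354780.00
Σ | 11580.00 |  |  | 1563300.00 | 933180.00
x̄ = 1563300.00 / 11580.00 = 135.00 mm
ȳ = 933180.00 / 11580.00 = 80.59 mm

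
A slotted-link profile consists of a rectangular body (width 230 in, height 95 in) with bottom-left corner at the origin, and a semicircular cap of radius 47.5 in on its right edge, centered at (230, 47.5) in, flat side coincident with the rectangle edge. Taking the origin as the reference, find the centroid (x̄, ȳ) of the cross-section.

rectangular body: A = 230 × 95 = 21850.00, centroid at (115.00, 47.50).
semicircular end: A = ½π·47.5² = 3544.11, centroid at (250.16, 47.50).
ΣA = 25394.11 in²
ΣAx̄ = (21850.00)(115.00) + (3544.11)(250.16) = 3399343.04 in³
ΣAȳ = (21850.00)(47.50) + (3544.11)(47.50) = 1206220.19 in³
x̄ = 3399343.04 / 25394.11 = 133.86 in
ȳ = 1206220.19 / 25394.11 = 47.50 in

x̄ = 133.86 in, ȳ = 47.50 in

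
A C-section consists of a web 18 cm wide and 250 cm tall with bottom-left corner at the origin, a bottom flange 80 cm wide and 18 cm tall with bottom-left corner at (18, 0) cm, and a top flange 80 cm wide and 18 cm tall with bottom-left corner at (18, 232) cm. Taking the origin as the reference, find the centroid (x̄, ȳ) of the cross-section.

Part | A | x̄ᵢ | ȳᵢ | A·x̄ᵢ | A·ȳᵢ
web | 4500.00 | 9.00 | 125.00 | 40500.00 | 562500.00
bottom flange | 1440.00 | 58.00 | 9.00 | 83520.00 | 12960.00
top flange | 1440.00 | 58.00 | 241.00 | 83520.00 | 347040.00
Σ | 7380.00 |  |  | 207540.00 | 922500.00
x̄ = 207540.00 / 7380.00 = 28.12 cm
ȳ = 922500.00 / 7380.00 = 125.00 cm

x̄ = 28.12 cm, ȳ = 125.00 cm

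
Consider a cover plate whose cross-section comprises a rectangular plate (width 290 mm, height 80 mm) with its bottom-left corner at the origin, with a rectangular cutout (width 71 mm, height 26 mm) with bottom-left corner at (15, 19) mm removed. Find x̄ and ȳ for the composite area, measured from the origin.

plate: A = 290 × 80 = 23200.00, centroid at (145.00, 40.00).
hole: A = −(71 × 26) = -1846.00, centroid at (50.50, 32.00).
ΣA = 21354.00 mm²
ΣAx̄ = (23200.00)(145.00) + (-1846.00)(50.50) = 3270777.00 mm³
ΣAȳ = (23200.00)(40.00) + (-1846.00)(32.00) = 868928.00 mm³
x̄ = 3270777.00 / 21354.00 = 153.17 mm
ȳ = 868928.00 / 21354.00 = 40.69 mm

x̄ = 153.17 mm, ȳ = 40.69 mm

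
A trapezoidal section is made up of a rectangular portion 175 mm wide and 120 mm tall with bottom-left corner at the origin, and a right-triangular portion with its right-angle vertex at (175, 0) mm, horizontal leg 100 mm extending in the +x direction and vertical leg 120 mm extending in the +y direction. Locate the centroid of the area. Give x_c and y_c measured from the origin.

x_c = 114.35 mm, y_c = 55.56 mm

rectangular portion: A = 175 × 120 = 21000.00, centroid at (87.50, 60.00).
triangular portion: A = ½·100·120 = 6000.00, centroid at (208.33, 40.00).
ΣA = 27000.00 mm², ΣAx_c = 3087500.00 mm³, ΣAy_c = 1500000.00 mm³.
x_c = 3087500.00/27000.00 = 114.35 mm; y_c = 1500000.00/27000.00 = 55.56 mm.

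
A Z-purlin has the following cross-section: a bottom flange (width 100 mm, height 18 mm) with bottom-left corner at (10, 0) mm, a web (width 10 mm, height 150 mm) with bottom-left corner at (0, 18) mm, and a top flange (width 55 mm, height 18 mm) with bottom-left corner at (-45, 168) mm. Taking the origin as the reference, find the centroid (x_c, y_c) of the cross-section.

Part | A | x̄ᵢ | ȳᵢ | A·x̄ᵢ | A·ȳᵢ
bottom flange | 1800.00 | 60.00 | 9.00 | 108000.00 | 16200.00
web | 1500.00 | 5.00 | 93.00 | 7500.00 | 139500.00
top flange | 990.00 | -17.50 | 177.00 | -17325.00 | 175230.00
Σ | 4290.00 |  |  | 98175.00 | 330930.00
x_c = 98175.00 / 4290.00 = 22.88 mm
y_c = 330930.00 / 4290.00 = 77.14 mm

x_c = 22.88 mm, y_c = 77.14 mm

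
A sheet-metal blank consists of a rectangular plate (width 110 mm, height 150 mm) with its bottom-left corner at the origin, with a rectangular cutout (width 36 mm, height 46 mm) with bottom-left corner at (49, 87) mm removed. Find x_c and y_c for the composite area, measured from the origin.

x_c = 53.66 mm, y_c = 71.10 mm

plate: A = 110 × 150 = 16500.00, centroid at (55.00, 75.00).
hole: A = −(36 × 46) = -1656.00, centroid at (67.00, 110.00).
ΣA = 14844.00 mm², ΣAx_c = 796548.00 mm³, ΣAy_c = 1055340.00 mm³.
x_c = 796548.00/14844.00 = 53.66 mm; y_c = 1055340.00/14844.00 = 71.10 mm.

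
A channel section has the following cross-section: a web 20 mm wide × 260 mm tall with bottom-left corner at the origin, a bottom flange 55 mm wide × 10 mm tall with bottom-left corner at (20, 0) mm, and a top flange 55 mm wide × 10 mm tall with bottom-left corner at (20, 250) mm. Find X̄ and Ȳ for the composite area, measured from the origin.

X̄ = 16.55 mm, Ȳ = 130.00 mm

web: A = 20 × 260 = 5200.00, centroid at (10.00, 130.00).
bottom flange: A = 55 × 10 = 550.00, centroid at (47.50, 5.00).
top flange: A = 55 × 10 = 550.00, centroid at (47.50, 255.00).
ΣA = 6300.00 mm²
ΣAX̄ = (5200.00)(10.00) + (550.00)(47.50) + (550.00)(47.50) = 104250.00 mm³
ΣAȲ = (5200.00)(130.00) + (550.00)(5.00) + (550.00)(255.00) = 819000.00 mm³
X̄ = 104250.00 / 6300.00 = 16.55 mm
Ȳ = 819000.00 / 6300.00 = 130.00 mm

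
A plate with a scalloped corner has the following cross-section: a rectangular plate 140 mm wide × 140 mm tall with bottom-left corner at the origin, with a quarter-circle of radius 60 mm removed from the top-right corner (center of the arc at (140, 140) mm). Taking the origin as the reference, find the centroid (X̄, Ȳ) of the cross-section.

X̄ = 62.49 mm, Ȳ = 62.49 mm

plate: A = 140 × 140 = 19600.00, centroid at (70.00, 70.00).
removed quarter-circle: A = −¼π·60² = -2827.43, centroid at (114.54, 114.54).
ΣA = 16772.57 mm², ΣAX̄ = 1048159.33 mm³, ΣAȲ = 1048159.33 mm³.
X̄ = 1048159.33/16772.57 = 62.49 mm; Ȳ = 1048159.33/16772.57 = 62.49 mm.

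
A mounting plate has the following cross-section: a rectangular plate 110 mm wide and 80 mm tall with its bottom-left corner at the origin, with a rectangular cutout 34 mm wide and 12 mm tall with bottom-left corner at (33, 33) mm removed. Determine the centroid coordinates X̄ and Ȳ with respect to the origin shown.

plate: A = 110 × 80 = 8800.00, centroid at (55.00, 40.00).
hole: A = −(34 × 12) = -408.00, centroid at (50.00, 39.00).
ΣA = 8392.00 mm², ΣAX̄ = 463600.00 mm³, ΣAȲ = 336088.00 mm³.
X̄ = 463600.00/8392.00 = 55.24 mm; Ȳ = 336088.00/8392.00 = 40.05 mm.

X̄ = 55.24 mm, Ȳ = 40.05 mm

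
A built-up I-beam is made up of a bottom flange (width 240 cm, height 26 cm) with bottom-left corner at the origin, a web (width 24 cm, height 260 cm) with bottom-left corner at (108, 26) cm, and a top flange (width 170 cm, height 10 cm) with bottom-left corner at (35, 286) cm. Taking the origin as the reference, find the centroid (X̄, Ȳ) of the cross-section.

Part | A | x̄ᵢ | ȳᵢ | A·x̄ᵢ | A·ȳᵢ
bottom flange | 6240.00 | 120.00 | 13.00 | 748800.00 | 81120.00
web | 6240.00 | 120.00 | 156.00 | 748800.00 | 973440.00
top flange | 1700.00 | 120.00 | 291.00 | 204000.00 | 494700.00
Σ | 14180.00 |  |  | 1701600.00 | 1549260.00
X̄ = 1701600.00 / 14180.00 = 120.00 cm
Ȳ = 1549260.00 / 14180.00 = 109.26 cm

X̄ = 120.00 cm, Ȳ = 109.26 cm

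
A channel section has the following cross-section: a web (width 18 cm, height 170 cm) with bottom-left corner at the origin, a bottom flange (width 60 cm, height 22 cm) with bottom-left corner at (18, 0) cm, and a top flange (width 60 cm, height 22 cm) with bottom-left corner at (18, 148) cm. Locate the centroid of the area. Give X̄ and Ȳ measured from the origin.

web: A = 18 × 170 = 3060.00, centroid at (9.00, 85.00).
bottom flange: A = 60 × 22 = 1320.00, centroid at (48.00, 11.00).
top flange: A = 60 × 22 = 1320.00, centroid at (48.00, 159.00).
ΣA = 5700.00 cm², ΣAX̄ = 154260.00 cm³, ΣAȲ = 484500.00 cm³.
X̄ = 154260.00/5700.00 = 27.06 cm; Ȳ = 484500.00/5700.00 = 85.00 cm.

X̄ = 27.06 cm, Ȳ = 85.00 cm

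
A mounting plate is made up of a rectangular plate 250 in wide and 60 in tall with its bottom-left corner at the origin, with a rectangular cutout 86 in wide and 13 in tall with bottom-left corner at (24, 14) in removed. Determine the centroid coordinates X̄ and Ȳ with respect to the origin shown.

X̄ = 129.67 in, Ȳ = 30.77 in

plate: A = 250 × 60 = 15000.00, centroid at (125.00, 30.00).
hole: A = −(86 × 13) = -1118.00, centroid at (67.00, 20.50).
ΣA = 13882.00 in²
ΣAX̄ = (15000.00)(125.00) + (-1118.00)(67.00) = 1800094.00 in³
ΣAȲ = (15000.00)(30.00) + (-1118.00)(20.50) = 427081.00 in³
X̄ = 1800094.00 / 13882.00 = 129.67 in
Ȳ = 427081.00 / 13882.00 = 30.77 in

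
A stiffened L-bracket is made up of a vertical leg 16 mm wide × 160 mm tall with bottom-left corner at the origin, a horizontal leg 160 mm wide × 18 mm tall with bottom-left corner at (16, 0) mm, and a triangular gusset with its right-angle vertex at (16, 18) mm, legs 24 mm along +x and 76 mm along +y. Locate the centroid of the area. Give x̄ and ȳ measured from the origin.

vertical leg: A = 16 × 160 = 2560.00, centroid at (8.00, 80.00).
horizontal leg: A = 160 × 18 = 2880.00, centroid at (96.00, 9.00).
gusset: A = ½·24·76 = 912.00, centroid at (24.00, 43.33).
ΣA = 6352.00 mm², ΣAx̄ = 318848.00 mm³, ΣAȳ = 270240.00 mm³.
x̄ = 318848.00/6352.00 = 50.20 mm; ȳ = 270240.00/6352.00 = 42.54 mm.

x̄ = 50.20 mm, ȳ = 42.54 mm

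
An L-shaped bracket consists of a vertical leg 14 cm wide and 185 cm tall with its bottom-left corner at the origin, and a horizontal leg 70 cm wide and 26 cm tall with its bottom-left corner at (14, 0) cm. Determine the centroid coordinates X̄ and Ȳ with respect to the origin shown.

X̄ = 24.33 cm, Ȳ = 59.69 cm

vertical leg: A = 14 × 185 = 2590.00, centroid at (7.00, 92.50).
horizontal leg: A = 70 × 26 = 1820.00, centroid at (49.00, 13.00).
ΣA = 4410.00 cm², ΣAX̄ = 107310.00 cm³, ΣAȲ = 263235.00 cm³.
X̄ = 107310.00/4410.00 = 24.33 cm; Ȳ = 263235.00/4410.00 = 59.69 cm.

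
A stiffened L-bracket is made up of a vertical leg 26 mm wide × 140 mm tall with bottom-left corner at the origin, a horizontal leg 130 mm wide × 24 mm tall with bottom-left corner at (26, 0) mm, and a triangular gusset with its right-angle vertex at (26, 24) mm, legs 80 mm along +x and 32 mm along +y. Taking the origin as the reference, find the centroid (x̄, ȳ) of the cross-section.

x̄ = 49.58 mm, ȳ = 41.87 mm

vertical leg: A = 26 × 140 = 3640.00, centroid at (13.00, 70.00).
horizontal leg: A = 130 × 24 = 3120.00, centroid at (91.00, 12.00).
gusset: A = ½·80·32 = 1280.00, centroid at (52.67, 34.67).
ΣA = 8040.00 mm², ΣAx̄ = 398653.33 mm³, ΣAȳ = 336613.33 mm³.
x̄ = 398653.33/8040.00 = 49.58 mm; ȳ = 336613.33/8040.00 = 41.87 mm.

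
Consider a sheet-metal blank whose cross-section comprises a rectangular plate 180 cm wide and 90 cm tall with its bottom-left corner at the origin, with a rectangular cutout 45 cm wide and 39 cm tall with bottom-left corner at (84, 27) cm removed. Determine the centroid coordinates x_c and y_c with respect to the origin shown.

x_c = 88.00 cm, y_c = 44.82 cm

plate: A = 180 × 90 = 16200.00, centroid at (90.00, 45.00).
hole: A = −(45 × 39) = -1755.00, centroid at (106.50, 46.50).
ΣA = 14445.00 cm², ΣAx_c = 1271092.50 cm³, ΣAy_c = 647392.50 cm³.
x_c = 1271092.50/14445.00 = 88.00 cm; y_c = 647392.50/14445.00 = 44.82 cm.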